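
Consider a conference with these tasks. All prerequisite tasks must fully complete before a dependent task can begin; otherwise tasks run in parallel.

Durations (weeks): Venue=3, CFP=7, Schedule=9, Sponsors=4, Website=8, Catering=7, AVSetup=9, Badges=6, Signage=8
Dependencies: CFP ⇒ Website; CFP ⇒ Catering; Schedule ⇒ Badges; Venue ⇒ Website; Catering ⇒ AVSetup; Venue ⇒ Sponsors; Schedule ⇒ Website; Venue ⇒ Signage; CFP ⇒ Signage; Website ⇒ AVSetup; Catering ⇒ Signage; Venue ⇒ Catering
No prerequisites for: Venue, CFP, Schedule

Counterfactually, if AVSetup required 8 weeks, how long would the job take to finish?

25

Critical path before the change: Schedule→Website→AVSetup = 9+8+9 = 26 giving 26 weeks.
AVSetup is on the critical path; changing it to 8 makes that path 25 weeks.
That remains the longest chain; total 25 weeks.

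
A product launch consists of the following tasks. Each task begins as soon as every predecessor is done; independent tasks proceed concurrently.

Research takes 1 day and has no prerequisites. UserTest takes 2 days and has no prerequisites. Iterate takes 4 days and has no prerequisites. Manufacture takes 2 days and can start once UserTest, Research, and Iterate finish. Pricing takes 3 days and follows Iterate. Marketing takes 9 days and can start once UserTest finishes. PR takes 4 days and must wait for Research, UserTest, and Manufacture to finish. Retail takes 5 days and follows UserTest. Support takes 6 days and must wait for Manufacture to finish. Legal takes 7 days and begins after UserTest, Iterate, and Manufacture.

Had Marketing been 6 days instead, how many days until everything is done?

As given, the longest chain is Iterate→Manufacture→Legal = 4+2+7 = 13, so the finish is 13 days.
Marketing has 2 days of float (longest path through it is 11).
That remains the longest chain; total 13 days.

13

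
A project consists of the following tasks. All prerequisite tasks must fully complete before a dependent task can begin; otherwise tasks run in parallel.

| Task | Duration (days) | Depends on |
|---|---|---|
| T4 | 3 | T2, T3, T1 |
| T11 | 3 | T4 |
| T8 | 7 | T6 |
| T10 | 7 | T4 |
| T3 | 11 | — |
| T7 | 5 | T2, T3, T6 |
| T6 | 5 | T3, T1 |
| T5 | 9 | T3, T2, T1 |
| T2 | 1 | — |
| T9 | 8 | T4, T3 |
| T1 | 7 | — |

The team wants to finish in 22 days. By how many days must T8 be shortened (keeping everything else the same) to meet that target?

1

Current finish: 23 days; target: 22.
T8 is on every critical path, so each day cut from T8 cuts the finish by one (this holds down to a finish of 22).
Need 23 − 22 = 1 day off T8 → T8 becomes 6 days, finish becomes 22.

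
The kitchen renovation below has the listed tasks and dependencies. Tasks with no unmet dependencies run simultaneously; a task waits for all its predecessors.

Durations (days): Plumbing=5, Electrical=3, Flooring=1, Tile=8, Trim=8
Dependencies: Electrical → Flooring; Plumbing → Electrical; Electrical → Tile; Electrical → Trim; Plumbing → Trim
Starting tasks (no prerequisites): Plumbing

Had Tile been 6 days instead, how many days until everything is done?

As given, the longest chain is Plumbing→Electrical→Tile = 5+3+8 = 16, so the finish is 16 days.
Tile is on the critical path; changing it to 6 makes that path 14 days.
The binding chain switches to Plumbing→Electrical→Trim = 5+3+8 = 16; finish 16 days.

16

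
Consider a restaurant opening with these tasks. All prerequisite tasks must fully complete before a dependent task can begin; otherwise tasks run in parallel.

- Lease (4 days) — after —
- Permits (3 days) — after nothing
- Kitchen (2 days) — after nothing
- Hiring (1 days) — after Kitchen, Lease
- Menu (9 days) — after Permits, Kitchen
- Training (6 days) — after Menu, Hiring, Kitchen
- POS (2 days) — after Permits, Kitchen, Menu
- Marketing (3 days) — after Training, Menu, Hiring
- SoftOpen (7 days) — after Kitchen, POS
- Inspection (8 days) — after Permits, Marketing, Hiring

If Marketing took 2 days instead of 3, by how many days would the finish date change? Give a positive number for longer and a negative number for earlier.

Critical path before the change: Permits→Menu→Training→Marketing→Inspection = 3+9+6+3+8 = 29 giving 29 days.
Since Marketing is critical, the -1 change carries straight to that chain (now 28 days).
No other chain overtakes it, so the finish is 28 days.
Change in finish: 28 − 29 = -1 days.

-1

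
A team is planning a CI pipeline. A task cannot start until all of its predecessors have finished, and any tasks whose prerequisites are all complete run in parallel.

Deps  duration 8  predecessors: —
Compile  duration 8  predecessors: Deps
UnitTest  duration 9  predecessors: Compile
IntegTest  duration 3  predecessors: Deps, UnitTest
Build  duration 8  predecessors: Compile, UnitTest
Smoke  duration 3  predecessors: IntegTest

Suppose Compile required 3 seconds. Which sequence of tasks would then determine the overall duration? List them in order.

As given, the longest chain is Deps→Compile→UnitTest→Build = 8+8+9+8 = 33, so the finish is 33 seconds.
Compile is on the critical path; changing it to 3 makes that path 28 seconds.
The critical path is still Deps→Compile→UnitTest→Build; finish is now 28 seconds.

Deps, Compile, UnitTest, Build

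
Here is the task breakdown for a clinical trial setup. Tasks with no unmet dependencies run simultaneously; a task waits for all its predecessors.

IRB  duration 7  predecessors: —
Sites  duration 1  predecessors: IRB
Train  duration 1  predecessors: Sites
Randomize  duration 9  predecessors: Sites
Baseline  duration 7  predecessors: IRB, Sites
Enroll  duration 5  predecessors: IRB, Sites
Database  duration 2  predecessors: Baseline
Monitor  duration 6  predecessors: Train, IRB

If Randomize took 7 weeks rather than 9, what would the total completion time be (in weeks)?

17

Critical path before the change: IRB→Sites→Randomize = 7+1+9 = 17 giving 17 weeks.
Since Randomize is critical, the -2 change carries straight to that chain (now 15 weeks).
The binding chain switches to IRB→Sites→Baseline→Database = 7+1+7+2 = 17; finish 17 weeks.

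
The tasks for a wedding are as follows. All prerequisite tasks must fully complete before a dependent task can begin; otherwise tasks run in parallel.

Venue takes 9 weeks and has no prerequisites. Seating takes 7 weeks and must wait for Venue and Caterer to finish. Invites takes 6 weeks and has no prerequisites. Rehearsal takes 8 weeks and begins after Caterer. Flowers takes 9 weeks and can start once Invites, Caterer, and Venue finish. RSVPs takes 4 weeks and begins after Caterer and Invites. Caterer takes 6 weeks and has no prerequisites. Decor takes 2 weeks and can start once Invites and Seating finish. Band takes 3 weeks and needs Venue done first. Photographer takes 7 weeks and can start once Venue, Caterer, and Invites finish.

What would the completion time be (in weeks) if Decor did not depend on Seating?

Original critical path: Venue→Flowers = 9+9 = 18 ⇒ 18 weeks.
Without Seating→Decor, Decor's earliest start moves from 16 to 6.
New critical path: Venue→Flowers = 9+9 = 18 ⇒ 18 weeks.

18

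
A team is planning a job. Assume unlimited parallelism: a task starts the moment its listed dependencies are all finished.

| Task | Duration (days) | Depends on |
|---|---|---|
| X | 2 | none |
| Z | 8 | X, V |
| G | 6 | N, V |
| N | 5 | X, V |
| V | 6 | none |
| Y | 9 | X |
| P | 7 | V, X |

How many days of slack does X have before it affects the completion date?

The longest chain is V→N→G = 6+5+6 = 17; overall finish 17 days.
X finishes as early as 2 and must finish by 6.
So X can slip 6 − 2 = 4 days.

4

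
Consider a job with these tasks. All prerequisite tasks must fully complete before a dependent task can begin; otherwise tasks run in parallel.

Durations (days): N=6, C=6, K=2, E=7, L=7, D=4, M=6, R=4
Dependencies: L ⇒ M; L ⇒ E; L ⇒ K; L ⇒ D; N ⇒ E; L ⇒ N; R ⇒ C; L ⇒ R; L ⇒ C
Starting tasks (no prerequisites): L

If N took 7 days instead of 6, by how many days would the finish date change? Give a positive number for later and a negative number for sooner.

1

Baseline: L→N→E = 7+6+7 = 20 → 20 days.
N is on the critical path; changing it to 7 makes that path 21 days.
That remains the longest chain; total 21 days.
Change in finish: 21 − 20 = +1 days.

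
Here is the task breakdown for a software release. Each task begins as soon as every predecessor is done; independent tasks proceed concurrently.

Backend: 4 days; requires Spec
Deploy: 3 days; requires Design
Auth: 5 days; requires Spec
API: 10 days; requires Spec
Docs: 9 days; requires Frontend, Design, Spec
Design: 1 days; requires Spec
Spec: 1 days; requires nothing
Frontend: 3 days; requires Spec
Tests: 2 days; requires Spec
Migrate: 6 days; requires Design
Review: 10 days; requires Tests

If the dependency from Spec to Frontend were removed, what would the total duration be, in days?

With the dependency in place, Spec→Frontend→Docs = 1+3+9 = 13 sets the finish at 13 days.
Without Spec→Frontend, Frontend's earliest start moves from 1 to 0.
The longest chain is now Spec→Tests→Review = 1+2+10 = 13, so the plan takes 13 days.

13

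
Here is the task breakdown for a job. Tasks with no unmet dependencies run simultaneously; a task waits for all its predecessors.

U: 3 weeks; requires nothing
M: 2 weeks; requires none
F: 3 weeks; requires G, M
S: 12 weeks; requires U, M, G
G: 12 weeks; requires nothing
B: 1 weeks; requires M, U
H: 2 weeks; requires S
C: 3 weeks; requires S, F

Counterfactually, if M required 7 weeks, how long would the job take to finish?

27

The binding path is G→S→C = 12+12+3 = 27; finish at 27 weeks.
M has 10 weeks of float (longest path through it is 17).
That remains the longest chain; total 27 weeks.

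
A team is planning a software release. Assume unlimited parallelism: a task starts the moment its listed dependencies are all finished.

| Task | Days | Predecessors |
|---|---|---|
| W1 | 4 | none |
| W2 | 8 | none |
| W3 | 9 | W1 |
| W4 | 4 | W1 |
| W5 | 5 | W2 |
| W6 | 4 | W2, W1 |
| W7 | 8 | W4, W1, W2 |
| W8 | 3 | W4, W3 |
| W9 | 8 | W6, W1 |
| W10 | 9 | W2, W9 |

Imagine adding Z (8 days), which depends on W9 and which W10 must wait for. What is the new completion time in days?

Originally the software release takes 29 days.
With Z inserted, W10 now waits for max(W2, W9, Z).
New critical path: W2→W6→W9→Z→W10 = 8+4+8+8+9 = 37 ⇒ 37 days.

37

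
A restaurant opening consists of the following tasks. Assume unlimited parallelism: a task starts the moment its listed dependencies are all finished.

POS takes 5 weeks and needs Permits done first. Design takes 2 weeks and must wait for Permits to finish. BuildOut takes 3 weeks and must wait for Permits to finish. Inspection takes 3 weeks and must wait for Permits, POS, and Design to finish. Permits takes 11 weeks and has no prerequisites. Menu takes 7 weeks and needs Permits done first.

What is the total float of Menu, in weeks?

The longest chain is Permits→POS→Inspection = 11+5+3 = 19; overall finish 19 weeks.
Longest path through Menu: 18 weeks (earliest finish 18, latest finish 19).
Slack of Menu = 12 − 11 = 1 week.

1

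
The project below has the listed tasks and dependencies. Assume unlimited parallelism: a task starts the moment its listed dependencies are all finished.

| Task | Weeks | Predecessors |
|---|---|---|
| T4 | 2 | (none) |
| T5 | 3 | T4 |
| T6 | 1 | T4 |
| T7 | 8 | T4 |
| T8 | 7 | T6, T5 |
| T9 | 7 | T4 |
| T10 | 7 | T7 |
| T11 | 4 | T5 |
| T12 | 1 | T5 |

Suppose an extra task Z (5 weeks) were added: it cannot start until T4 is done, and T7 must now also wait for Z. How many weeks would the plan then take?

Originally the plan takes 17 weeks.
With Z inserted, T7 now waits for max(T4, Z).
New critical path: T4→Z→T7→T10 = 2+5+8+7 = 22 ⇒ 22 weeks.

22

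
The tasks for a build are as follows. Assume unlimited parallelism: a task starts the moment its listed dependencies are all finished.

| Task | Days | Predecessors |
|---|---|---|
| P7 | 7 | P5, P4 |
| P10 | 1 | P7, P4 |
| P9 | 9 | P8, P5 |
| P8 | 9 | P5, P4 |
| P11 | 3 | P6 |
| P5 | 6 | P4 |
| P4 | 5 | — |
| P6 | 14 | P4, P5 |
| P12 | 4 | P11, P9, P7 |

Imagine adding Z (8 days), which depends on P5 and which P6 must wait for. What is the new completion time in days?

40

Originally the plan takes 33 days.
With Z inserted, P6 now waits for max(P4, P5, Z).
New critical path: P4→P5→Z→P6→P11→P12 = 5+6+8+14+3+4 = 40 ⇒ 40 days.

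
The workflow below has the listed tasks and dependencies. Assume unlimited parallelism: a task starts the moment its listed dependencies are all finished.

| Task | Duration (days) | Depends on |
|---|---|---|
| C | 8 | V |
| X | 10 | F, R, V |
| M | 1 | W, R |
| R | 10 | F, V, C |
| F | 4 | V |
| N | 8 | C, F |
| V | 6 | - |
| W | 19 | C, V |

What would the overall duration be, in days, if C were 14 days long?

Baseline: V→C→R→X = 6+8+10+10 = 34 → 34 days.
C is on the critical path; changing it to 14 makes that path 40 days.
That remains the longest chain; total 40 days.

40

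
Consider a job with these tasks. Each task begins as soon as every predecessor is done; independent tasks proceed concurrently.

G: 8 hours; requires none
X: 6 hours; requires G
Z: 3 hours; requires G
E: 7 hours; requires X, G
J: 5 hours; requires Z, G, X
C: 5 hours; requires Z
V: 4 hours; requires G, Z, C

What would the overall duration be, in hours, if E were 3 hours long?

Critical path before the change: G→X→E = 8+6+7 = 21 giving 21 hours.
E lies on that path, so at 3 hours the path becomes 17 hours.
New critical path: G→Z→C→V = 8+3+5+4 = 20 ⇒ 20 hours.

20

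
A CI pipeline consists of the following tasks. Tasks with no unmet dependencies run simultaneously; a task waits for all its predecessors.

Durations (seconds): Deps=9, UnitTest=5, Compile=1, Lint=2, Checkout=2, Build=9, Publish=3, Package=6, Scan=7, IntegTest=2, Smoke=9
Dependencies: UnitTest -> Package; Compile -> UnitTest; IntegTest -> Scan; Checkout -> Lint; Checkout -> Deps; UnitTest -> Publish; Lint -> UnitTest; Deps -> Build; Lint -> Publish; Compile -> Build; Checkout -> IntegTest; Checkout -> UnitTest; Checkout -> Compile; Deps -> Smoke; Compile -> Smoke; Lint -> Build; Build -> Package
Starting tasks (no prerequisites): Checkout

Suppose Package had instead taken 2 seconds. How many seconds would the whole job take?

Baseline: Checkout→Deps→Build→Package = 2+9+9+6 = 26 → 26 seconds.
Package lies on that path, so at 2 seconds the path becomes 22 seconds.
No other chain overtakes it, so the finish is 22 seconds.

22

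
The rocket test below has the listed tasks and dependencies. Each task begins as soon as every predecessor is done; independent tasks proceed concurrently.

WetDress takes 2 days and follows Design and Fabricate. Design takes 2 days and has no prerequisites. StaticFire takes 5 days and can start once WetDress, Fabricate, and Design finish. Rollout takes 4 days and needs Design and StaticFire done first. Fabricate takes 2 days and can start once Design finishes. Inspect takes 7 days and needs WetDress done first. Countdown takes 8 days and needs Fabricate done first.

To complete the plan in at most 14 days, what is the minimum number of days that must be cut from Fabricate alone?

1

Current finish: 15 days; target: 14.
Fabricate is on every critical path, so each day cut from Fabricate cuts the finish by one (this holds down to a finish of 14).
Need 15 − 14 = 1 day off Fabricate → Fabricate becomes 1 day, finish becomes 14.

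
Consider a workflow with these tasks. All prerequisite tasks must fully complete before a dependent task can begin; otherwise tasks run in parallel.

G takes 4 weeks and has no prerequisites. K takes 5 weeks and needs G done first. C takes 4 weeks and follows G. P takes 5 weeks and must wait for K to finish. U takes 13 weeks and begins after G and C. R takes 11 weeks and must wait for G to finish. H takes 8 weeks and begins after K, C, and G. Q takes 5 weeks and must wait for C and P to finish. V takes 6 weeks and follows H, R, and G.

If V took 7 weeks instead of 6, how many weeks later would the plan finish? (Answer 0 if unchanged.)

1

The binding path is G→K→H→V = 4+5+8+6 = 23; finish at 23 weeks.
V lies on that path, so at 7 weeks the path becomes 24 weeks.
No other chain overtakes it, so the finish is 24 weeks.
Change in finish: 24 − 23 = +1 weeks.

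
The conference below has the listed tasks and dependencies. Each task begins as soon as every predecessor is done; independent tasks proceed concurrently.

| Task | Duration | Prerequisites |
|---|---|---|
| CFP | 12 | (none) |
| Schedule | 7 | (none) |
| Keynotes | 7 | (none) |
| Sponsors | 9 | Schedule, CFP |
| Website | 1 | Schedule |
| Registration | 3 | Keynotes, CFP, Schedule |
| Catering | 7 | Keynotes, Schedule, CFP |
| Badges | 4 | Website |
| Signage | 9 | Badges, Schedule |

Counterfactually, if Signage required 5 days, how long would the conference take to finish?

21

The binding path is Schedule→Website→Badges→Signage = 7+1+4+9 = 21; finish at 21 days.
Signage lies on that path, so at 5 days the path becomes 17 days.
New critical path: CFP→Sponsors = 12+9 = 21 ⇒ 21 days.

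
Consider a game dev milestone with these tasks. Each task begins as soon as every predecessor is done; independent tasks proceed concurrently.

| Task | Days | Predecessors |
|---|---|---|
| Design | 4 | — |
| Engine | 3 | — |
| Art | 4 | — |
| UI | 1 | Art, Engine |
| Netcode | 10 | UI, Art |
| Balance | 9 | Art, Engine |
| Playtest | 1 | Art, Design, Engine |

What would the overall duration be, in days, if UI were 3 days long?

17

The binding path is Art→UI→Netcode = 4+1+10 = 15; finish at 15 days.
UI lies on that path, so at 3 days the path becomes 17 days.
That remains the longest chain; total 17 days.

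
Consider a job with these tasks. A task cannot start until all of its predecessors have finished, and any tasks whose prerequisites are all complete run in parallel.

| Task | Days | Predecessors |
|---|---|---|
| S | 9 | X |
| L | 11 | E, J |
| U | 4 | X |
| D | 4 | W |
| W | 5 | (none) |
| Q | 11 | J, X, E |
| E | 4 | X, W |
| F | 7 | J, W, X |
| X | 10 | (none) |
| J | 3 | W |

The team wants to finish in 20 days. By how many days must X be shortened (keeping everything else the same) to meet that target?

5

Current finish: 25 days; target: 20.
X is on every critical path, so each day cut from X cuts the finish by one (this holds down to a finish of 20).
Need 25 − 20 = 5 days off X → X becomes 5 days, finish becomes 20.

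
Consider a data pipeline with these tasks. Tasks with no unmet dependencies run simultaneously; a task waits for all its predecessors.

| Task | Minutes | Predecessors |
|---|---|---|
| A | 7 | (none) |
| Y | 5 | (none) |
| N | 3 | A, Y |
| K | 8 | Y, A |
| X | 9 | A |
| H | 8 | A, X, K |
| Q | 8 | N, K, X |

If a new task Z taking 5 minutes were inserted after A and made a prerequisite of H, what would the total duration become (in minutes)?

Originally the plan takes 24 minutes.
With Z inserted, H now waits for max(A, X, K, Z).
New critical path: A→X→H = 7+9+8 = 24 ⇒ 24 minutes.

24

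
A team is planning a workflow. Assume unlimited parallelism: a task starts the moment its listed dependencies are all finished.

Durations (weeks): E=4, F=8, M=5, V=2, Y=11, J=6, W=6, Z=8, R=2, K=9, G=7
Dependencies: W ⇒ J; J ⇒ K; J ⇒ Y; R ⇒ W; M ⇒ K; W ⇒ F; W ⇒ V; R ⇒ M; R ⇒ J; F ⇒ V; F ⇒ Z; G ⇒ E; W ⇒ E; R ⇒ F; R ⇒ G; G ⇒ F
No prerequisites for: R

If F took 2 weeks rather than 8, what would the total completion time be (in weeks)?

25

The binding path is R→G→F→Z = 2+7+8+8 = 25; finish at 25 weeks.
Since F is critical, the -6 change carries straight to that chain (now 19 weeks).
Now R→W→J→Y = 2+6+6+11 = 25 is longest, so the finish becomes 25 weeks.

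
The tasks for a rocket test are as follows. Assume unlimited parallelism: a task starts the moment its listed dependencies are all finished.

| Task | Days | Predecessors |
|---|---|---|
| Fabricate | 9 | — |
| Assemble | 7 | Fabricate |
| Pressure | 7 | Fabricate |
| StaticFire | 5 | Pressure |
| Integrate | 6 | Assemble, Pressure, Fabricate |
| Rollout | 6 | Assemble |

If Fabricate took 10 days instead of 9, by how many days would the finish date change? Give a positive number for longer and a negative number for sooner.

Actual critical path: Fabricate→Assemble→Integrate = 9+7+6 = 22 ⇒ 22 days.
Fabricate lies on that path, so at 10 days the path becomes 23 days.
No other chain overtakes it, so the finish is 23 days.
Change in finish: 23 − 22 = +1 days.

1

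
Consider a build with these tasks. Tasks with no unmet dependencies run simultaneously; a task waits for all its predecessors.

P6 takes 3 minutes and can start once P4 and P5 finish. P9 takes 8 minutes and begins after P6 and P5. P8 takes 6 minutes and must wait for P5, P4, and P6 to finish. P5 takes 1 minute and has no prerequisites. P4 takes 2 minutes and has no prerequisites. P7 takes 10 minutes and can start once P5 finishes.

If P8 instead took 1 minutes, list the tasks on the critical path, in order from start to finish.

P4, P6, P9

As given, the longest chain is P4→P6→P9 = 2+3+8 = 13, so the finish is 13 minutes.
The longest path through P8 is only 11 minutes, so P8 has float 2.
The critical path is still P4→P6→P9; finish is now 13 minutes.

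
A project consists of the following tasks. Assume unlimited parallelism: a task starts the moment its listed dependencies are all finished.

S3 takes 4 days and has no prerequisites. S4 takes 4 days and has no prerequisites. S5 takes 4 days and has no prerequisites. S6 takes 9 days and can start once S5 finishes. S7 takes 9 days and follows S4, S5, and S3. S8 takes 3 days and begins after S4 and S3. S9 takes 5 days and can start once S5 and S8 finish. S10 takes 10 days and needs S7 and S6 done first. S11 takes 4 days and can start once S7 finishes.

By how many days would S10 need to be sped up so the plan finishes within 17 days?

Current finish: 23 days; target: 17.
S10 is on every critical path, so each day cut from S10 cuts the finish by one (this holds down to a finish of 17).
Need 23 − 17 = 6 days off S10 → S10 becomes 4 days, finish becomes 17.

6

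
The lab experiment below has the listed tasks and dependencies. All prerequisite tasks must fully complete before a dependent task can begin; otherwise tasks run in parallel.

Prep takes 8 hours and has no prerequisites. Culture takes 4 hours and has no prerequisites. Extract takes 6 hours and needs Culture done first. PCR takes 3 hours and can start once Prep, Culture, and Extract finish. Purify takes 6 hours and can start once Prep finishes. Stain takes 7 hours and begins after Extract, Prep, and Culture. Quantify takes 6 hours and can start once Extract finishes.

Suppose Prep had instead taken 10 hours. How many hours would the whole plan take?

17

The binding path is Culture→Extract→Stain = 4+6+7 = 17; finish at 17 hours.
Prep is off the critical path — its longest chain is 15 hours, giving 2 of slack.
New critical path: Prep→Stain = 10+7 = 17 ⇒ 17 hours.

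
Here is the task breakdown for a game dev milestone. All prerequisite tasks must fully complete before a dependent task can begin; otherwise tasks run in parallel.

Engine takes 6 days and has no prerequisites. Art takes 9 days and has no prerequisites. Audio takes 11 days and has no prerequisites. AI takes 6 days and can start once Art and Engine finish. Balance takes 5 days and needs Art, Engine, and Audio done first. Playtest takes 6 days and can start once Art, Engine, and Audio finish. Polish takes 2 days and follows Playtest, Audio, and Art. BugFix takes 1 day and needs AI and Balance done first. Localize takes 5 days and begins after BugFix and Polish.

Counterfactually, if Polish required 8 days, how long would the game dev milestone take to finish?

30

As given, the longest chain is Audio→Playtest→Polish→Localize = 11+6+2+5 = 24, so the finish is 24 days.
Since Polish is critical, the +6 change carries straight to that chain (now 30 days).
No other chain overtakes it, so the finish is 30 days.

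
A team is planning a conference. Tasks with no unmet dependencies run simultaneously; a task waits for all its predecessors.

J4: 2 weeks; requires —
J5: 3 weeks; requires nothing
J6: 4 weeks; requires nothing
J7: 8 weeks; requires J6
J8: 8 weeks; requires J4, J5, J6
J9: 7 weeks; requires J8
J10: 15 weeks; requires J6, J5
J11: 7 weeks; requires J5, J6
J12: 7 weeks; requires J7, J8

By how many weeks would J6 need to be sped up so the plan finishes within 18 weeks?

1

Current finish: 19 weeks; target: 18.
J6 is on every critical path, so each week cut from J6 cuts the finish by one (this holds down to a finish of 18).
Need 19 − 18 = 1 week off J6 → J6 becomes 3 weeks, finish becomes 18.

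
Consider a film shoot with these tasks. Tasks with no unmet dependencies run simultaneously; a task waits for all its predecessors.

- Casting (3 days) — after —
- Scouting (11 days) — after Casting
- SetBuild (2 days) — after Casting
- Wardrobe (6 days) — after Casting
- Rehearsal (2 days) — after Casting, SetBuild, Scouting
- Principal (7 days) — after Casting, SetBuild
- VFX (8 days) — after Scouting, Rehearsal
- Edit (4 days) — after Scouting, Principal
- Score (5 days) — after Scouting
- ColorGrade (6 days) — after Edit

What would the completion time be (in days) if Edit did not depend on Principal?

Original critical path: Casting→Scouting→Rehearsal→VFX = 3+11+2+8 = 24 ⇒ 24 days.
Dropping Principal→Edit doesn't change Edit's earliest start (14); another predecessor still binds.
The longest chain is now Casting→Scouting→Rehearsal→VFX = 3+11+2+8 = 24, so the schedule takes 24 days.

24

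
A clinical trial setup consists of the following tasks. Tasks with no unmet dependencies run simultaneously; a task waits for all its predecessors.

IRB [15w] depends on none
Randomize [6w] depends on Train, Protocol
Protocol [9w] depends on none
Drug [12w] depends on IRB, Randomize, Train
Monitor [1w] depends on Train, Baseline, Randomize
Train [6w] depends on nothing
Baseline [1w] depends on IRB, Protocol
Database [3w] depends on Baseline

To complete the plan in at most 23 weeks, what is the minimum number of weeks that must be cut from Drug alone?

Current finish: 27 weeks; target: 23.
Drug is on every critical path, so each week cut from Drug cuts the finish by one (this holds down to a finish of 19).
Need 27 − 23 = 4 weeks off Drug → Drug becomes 8 weeks, finish becomes 23.

4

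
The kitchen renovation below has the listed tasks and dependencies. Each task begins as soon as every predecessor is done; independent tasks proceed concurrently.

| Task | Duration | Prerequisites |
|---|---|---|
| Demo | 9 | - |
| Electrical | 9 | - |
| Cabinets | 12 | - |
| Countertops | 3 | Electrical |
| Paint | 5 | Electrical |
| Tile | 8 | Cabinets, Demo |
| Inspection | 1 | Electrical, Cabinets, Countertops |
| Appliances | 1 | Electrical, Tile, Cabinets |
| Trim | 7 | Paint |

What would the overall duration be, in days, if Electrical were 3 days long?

21

As given, the longest chain is Electrical→Paint→Trim = 9+5+7 = 21, so the finish is 21 days.
Electrical is on the critical path; changing it to 3 makes that path 15 days.
Now Cabinets→Tile→Appliances = 12+8+1 = 21 is longest, so the finish becomes 21 days.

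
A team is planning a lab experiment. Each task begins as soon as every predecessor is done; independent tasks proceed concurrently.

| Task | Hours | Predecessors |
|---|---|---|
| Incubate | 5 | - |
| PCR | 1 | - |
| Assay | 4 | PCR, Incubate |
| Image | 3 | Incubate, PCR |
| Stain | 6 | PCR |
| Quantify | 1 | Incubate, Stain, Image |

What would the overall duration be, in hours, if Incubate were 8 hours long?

Critical path before the change: Incubate→Assay = 5+4 = 9 giving 9 hours.
Since Incubate is critical, the +3 change carries straight to that chain (now 12 hours).
That remains the longest chain; total 12 hours.

12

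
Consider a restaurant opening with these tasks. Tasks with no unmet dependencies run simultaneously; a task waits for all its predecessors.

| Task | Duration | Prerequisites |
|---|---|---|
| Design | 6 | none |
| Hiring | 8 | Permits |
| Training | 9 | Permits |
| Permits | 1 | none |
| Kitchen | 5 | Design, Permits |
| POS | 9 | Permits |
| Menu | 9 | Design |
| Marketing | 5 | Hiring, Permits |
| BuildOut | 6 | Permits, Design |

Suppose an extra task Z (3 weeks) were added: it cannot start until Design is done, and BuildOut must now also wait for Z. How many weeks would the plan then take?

15

Originally the plan takes 15 weeks.
With Z inserted, BuildOut now waits for max(Permits, Design, Z).
New critical path: Design→Z→BuildOut = 6+3+6 = 15 ⇒ 15 weeks.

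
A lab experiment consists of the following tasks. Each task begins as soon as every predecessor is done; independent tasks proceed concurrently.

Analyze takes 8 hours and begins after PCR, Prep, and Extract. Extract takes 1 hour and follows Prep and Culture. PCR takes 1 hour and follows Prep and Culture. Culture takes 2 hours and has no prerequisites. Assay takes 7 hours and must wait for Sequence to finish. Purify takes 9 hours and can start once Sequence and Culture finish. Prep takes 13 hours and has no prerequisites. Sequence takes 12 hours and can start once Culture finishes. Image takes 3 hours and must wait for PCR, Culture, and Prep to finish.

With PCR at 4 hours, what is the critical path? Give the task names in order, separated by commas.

Actual critical path: Culture→Sequence→Purify = 2+12+9 = 23 ⇒ 23 hours.
The longest path through PCR is only 22 hours, so PCR has float 1.
Now Prep→PCR→Analyze = 13+4+8 = 25 is longest, so the finish becomes 25 hours.

Prep, PCR, Analyze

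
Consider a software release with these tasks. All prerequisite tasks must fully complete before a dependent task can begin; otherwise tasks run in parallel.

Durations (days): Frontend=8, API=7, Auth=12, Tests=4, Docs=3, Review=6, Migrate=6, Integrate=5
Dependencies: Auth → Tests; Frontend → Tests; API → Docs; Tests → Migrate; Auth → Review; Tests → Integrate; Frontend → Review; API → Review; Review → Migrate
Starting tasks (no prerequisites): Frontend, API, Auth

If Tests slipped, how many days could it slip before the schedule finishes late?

2

Critical path: Auth→Review→Migrate = 12+6+6 = 24, so the finish is 24 days.
Longest path through Tests: 22 days (earliest finish 16, latest finish 18).
Float = 24 − 22 = 2.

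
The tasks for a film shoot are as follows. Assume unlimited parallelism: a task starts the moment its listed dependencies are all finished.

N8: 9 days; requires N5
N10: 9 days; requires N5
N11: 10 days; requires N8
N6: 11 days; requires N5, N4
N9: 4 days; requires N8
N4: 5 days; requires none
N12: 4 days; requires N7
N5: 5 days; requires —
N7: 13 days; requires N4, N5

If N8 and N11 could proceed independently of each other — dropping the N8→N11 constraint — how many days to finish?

22

With the dependency in place, N5→N8→N11 = 5+9+10 = 24 sets the finish at 24 days.
Without N8→N11, N11's earliest start moves from 14 to 0.
New critical path: N4→N7→N12 = 5+13+4 = 22 ⇒ 22 days.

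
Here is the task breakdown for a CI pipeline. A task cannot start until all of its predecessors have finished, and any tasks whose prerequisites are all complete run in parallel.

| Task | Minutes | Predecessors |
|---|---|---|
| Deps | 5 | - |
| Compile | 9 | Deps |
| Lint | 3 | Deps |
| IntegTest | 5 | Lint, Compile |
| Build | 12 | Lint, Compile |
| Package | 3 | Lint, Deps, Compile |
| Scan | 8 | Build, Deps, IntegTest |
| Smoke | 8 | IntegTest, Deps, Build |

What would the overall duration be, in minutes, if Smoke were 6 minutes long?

Critical path before the change: Deps→Compile→Build→Smoke = 5+9+12+8 = 34 giving 34 minutes.
Smoke is on the critical path; changing it to 6 makes that path 32 minutes.
New critical path: Deps→Compile→Build→Scan = 5+9+12+8 = 34 ⇒ 34 minutes.

34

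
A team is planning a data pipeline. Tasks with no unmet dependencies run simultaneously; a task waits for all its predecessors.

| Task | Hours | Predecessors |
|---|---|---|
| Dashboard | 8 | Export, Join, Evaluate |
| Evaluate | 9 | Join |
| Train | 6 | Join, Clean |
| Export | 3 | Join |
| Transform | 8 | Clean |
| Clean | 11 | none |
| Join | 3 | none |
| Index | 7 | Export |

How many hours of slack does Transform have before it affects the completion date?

1

Critical path: Join→Evaluate→Dashboard = 3+9+8 = 20, so the finish is 20 hours.
Longest path through Transform: 19 hours (earliest finish 19, latest finish 20).
Slack of Transform = 12 − 11 = 1 hour.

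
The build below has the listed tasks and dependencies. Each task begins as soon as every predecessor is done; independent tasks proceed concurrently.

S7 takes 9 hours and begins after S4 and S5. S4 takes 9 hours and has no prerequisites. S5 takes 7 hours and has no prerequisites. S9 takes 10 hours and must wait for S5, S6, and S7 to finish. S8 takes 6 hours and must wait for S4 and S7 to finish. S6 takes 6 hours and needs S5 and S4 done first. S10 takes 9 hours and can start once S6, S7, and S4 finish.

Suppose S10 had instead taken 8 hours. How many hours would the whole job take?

28

The binding path is S4→S7→S9 = 9+9+10 = 28; finish at 28 hours.
S10 is off the critical path — its longest chain is 27 hours, giving 1 of slack.
The critical path is still S4→S7→S9; finish is now 28 hours.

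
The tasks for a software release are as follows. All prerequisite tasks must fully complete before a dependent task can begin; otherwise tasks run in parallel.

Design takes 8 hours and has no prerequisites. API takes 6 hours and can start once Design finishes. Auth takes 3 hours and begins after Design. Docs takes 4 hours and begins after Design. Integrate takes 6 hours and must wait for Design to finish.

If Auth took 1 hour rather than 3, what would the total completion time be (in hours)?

14

The binding path is Design→API = 8+6 = 14; finish at 14 hours.
Auth is off the critical path — its longest chain is 11 hours, giving 3 of slack.
No other chain overtakes it, so the finish is 14 hours.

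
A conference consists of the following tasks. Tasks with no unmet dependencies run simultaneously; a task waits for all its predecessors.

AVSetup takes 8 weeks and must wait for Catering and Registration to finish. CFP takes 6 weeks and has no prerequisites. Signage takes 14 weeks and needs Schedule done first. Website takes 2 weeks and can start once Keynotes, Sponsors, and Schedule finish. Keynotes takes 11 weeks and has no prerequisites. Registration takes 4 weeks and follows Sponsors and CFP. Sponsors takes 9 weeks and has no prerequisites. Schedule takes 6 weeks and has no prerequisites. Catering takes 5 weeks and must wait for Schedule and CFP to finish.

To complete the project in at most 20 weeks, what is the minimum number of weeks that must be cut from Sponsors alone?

Current finish: 21 weeks; target: 20.
Sponsors is on every critical path, so each week cut from Sponsors cuts the finish by one (this holds down to a finish of 20).
Need 21 − 20 = 1 week off Sponsors → Sponsors becomes 8 weeks, finish becomes 20.

1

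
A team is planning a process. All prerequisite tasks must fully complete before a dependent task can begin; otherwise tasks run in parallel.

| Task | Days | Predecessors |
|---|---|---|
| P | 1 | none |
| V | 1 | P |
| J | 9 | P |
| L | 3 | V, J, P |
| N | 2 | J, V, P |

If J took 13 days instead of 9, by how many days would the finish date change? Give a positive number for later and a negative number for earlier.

Actual critical path: P→J→L = 1+9+3 = 13 ⇒ 13 days.
J is on the critical path; changing it to 13 makes that path 17 days.
The critical path is still P→J→L; finish is now 17 days.
Change in finish: 17 − 13 = +4 days.

4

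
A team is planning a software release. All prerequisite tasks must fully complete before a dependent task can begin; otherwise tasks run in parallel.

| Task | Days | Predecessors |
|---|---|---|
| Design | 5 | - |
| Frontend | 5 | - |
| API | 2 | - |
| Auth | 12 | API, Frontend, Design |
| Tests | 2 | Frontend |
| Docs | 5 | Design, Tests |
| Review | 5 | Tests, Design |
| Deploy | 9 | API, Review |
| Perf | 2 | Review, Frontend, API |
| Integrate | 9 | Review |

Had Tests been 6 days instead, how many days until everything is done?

25

Baseline: Frontend→Tests→Review→Deploy = 5+2+5+9 = 21 → 21 days.
Tests lies on that path, so at 6 days the path becomes 25 days.
That remains the longest chain; total 25 days.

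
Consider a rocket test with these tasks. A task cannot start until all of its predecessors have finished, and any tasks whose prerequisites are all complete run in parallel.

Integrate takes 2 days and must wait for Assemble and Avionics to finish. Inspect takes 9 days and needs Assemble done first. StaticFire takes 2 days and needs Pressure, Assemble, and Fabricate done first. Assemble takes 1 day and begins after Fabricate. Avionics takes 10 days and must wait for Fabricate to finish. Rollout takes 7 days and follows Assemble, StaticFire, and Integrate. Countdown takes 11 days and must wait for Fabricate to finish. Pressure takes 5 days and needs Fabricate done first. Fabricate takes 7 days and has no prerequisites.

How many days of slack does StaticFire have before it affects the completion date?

The longest chain is Fabricate→Avionics→Integrate→Rollout = 7+10+2+7 = 26; overall finish 26 days.
StaticFire finishes as early as 14 and must finish by 19.
Float = 26 − 21 = 5.

5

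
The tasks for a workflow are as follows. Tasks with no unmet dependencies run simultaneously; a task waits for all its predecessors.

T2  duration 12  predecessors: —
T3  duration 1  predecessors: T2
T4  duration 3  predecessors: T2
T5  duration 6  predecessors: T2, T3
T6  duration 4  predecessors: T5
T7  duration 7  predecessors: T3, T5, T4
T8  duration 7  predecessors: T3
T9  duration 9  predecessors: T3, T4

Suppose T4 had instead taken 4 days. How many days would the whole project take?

26

Critical path before the change: T2→T3→T5→T7 = 12+1+6+7 = 26 giving 26 days.
T4 has 2 days of float (longest path through it is 24).
The critical path is still T2→T3→T5→T7; finish is now 26 days.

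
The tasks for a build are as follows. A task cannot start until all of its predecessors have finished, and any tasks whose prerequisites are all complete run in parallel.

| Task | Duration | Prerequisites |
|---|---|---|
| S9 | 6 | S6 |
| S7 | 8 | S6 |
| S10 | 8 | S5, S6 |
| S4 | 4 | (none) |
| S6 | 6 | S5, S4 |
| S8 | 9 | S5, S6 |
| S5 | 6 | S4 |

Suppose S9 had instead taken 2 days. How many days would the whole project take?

25

Critical path before the change: S4→S5→S6→S8 = 4+6+6+9 = 25 giving 25 days.
S9 has 3 days of float (longest path through it is 22).
The critical path is still S4→S5→S6→S8; finish is now 25 days.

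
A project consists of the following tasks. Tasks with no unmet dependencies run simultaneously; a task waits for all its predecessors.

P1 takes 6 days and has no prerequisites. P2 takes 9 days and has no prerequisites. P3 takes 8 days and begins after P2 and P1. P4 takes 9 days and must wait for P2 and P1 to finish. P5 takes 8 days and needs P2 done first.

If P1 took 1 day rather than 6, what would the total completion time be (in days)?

Actual critical path: P2→P4 = 9+9 = 18 ⇒ 18 days.
P1 is off the critical path — its longest chain is 15 days, giving 3 of slack.
That remains the longest chain; total 18 days.

18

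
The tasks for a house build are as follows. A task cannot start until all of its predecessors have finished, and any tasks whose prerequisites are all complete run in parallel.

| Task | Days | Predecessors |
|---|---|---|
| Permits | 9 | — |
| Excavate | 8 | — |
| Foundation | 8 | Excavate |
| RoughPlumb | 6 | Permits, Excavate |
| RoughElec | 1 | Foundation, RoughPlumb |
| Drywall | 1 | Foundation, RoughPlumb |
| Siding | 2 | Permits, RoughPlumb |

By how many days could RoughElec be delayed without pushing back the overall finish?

Permits→RoughPlumb→Siding = 9+6+2 = 17 sets the makespan at 17 days.
RoughElec finishes as early as 17 and must finish by 17.
Slack of RoughElec = 16 − 16 = 0 days.

0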